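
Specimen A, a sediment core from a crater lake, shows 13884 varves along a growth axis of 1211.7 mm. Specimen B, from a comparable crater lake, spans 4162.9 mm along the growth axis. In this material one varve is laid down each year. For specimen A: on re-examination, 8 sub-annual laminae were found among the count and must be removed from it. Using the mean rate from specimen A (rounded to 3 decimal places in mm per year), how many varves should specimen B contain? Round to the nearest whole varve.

Specimen A: correcting the raw count gives 13884 − 8 = 13876 true varves.
A: Mean rate = 1211.7 mm / 13876 years ≈ 0.087 mm/yr.
For B, 4162.9 / 0.087 = 47849.43 years ≈ 47849 varves.

47849 varves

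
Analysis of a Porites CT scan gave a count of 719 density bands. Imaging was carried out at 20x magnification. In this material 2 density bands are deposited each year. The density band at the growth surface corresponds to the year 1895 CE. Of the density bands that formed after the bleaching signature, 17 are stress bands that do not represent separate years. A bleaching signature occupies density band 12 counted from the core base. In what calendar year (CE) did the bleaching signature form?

719 − 12 = 707 density bands lie beyond the bleaching signature toward the growth surface.
Excluding 17 false density bands: 707 − 17 = 690.
Dividing by 2 density bands per year: 690 / 2 = 345 years.
Counting back 345 years from 1895 CE places the bleaching signature in 1895 − 345 = 1550 CE.

1550 CE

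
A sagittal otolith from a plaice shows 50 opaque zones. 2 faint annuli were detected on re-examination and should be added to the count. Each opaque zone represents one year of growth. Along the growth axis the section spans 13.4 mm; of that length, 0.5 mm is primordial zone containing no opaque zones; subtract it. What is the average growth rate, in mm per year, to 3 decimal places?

0.248 mm per year

Correcting the raw count gives 50 + 2 = 52 true opaque zones.
Net length = 13.4 − 0.5 = 12.9 mm.
Mean rate = 12.9 mm / 52 years ≈ 0.248 mm per year.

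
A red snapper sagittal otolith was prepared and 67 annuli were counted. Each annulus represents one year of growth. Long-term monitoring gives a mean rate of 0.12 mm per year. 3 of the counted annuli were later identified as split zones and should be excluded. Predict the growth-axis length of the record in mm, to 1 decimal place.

7.7 mm

After corrections the count is 67 − 3 = 64 annuli.
Predicted length = 0.12 mm/year × 64 years = 7.7 mm.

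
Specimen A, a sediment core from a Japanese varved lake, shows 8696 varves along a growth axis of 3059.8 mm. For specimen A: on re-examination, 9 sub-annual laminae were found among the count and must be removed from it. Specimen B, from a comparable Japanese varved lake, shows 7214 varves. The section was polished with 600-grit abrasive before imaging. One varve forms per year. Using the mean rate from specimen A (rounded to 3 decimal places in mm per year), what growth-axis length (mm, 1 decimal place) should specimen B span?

Specimen A: correcting the raw count gives 8696 − 9 = 8687 true varves.
A: 3059.8 mm over 8687 years gives 3059.8 / 8687 ≈ 0.352 mm per year.
B's length ≈ 0.352 × 7214 = 2539.3 mm.

2539.3 mm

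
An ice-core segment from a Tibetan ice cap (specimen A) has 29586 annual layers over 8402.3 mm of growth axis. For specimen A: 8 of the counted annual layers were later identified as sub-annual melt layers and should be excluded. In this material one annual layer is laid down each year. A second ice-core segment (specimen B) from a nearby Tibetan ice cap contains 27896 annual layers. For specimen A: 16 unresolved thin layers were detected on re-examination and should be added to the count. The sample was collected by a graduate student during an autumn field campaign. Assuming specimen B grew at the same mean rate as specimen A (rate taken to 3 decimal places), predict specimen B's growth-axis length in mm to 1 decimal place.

7922.5 mm

Specimen A: after corrections the count is 29586 − 8 + 16 = 29594 annual layers.
A: Extension rate ≈ 8402.3 / 29594 = 0.284 mm/year.
B's length ≈ 0.284 × 27896 = 7922.5 mm.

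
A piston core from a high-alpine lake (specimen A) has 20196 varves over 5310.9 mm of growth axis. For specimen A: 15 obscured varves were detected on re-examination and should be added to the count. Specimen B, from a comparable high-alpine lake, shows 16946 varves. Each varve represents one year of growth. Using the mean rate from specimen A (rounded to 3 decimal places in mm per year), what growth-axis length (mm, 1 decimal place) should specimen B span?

4456.8 mm

Specimen A: after corrections the count is 20196 + 15 = 20211 varves.
A: 5310.9 mm over 20211 years gives 5310.9 / 20211 ≈ 0.263 mm/yr.
For B, 0.263 mm/year × 16946 years = 4456.8 mm.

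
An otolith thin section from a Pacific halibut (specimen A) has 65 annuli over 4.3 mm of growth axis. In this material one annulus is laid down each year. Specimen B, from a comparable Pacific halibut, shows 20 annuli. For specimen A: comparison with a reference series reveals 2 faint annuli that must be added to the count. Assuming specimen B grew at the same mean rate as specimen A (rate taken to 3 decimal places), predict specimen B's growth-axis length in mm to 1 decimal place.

1.3 mm

Specimen A: true annulus count = 65 + 2 = 67.
A: 4.3 mm over 67 years gives 4.3 / 67 ≈ 0.064 mm/year.
Length of B = 0.064 × 20 = 1.3 mm.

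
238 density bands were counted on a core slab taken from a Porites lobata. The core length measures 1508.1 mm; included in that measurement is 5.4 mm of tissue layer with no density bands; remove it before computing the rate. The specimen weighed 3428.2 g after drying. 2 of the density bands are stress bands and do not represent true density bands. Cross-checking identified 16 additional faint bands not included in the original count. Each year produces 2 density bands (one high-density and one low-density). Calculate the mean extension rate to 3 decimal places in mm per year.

Correcting the raw count gives 238 − 2 + 16 = 252 true density bands.
Dividing by 2 density bands per year: 252 / 2 = 126 years.
Net length = 1508.1 − 5.4 = 1502.7 mm.
Extension rate ≈ 1502.7 / 126 = 11.926 mm per year.

11.926 mm per year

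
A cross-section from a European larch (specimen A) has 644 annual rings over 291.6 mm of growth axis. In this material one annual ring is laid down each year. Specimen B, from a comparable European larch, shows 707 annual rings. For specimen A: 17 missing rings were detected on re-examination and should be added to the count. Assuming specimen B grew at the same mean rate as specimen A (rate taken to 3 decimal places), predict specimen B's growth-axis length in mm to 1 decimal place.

Specimen A: adjusted count: 644 + 17 = 661 annual rings.
A: 291.6 mm over 661 years gives 291.6 / 661 ≈ 0.441 mm/year.
Length of B = 0.441 × 707 = 311.8 mm.

311.8 mm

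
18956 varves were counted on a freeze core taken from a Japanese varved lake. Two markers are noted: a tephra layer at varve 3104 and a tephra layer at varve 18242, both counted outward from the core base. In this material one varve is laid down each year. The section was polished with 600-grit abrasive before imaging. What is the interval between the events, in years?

The two markers are separated by 18242 − 3104 = 15138 varves.
That is 15138 years at one varve per year.

15138 years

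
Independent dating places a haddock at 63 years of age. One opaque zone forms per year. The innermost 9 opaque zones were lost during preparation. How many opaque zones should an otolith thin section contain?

54 opaque zones

One opaque zone per year gives 63 opaque zones over 63 years.
63 − 9 missed = 54 opaque zones expected in the prepared section.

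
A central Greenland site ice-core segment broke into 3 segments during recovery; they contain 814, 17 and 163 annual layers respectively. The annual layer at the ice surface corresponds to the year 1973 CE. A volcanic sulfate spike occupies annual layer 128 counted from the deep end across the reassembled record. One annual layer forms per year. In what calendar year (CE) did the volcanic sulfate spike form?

Total annual layers = 814 + 17 + 163 = 994.
994 − 128 = 866 annual layers lie beyond the volcanic sulfate spike toward the ice surface.
Counting back 866 years from 1973 CE places the volcanic sulfate spike in 1973 − 866 = 1107 CE.

1107 CE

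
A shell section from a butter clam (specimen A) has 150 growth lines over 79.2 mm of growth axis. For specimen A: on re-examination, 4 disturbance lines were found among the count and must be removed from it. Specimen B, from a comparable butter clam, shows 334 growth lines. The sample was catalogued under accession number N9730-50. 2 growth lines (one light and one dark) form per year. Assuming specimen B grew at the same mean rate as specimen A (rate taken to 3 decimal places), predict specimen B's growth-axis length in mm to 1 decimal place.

Specimen A: true growth line count = 150 − 4 = 146.
Specimen A: dividing by 2 growth lines per year: 146 / 2 = 73 years.
A: Extension rate ≈ 79.2 / 73 = 1.085 mm/year.
Specimen B: 334 growth lines at 2 per year is 334 / 2 = 167 years. B's length ≈ 1.085 × 167 = 181.2 mm.

181.2 mm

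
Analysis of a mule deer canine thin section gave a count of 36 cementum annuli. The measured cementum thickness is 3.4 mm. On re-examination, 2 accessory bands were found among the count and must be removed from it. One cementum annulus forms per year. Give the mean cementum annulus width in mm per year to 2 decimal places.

0.10 mm per year

True cementum annulus count = 36 − 2 = 34.
Mean rate = 3.4 mm / 34 years ≈ 0.10 mm per year.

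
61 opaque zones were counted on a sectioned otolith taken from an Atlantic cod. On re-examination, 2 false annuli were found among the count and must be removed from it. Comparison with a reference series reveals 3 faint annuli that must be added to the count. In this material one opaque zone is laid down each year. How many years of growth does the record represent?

Correcting the raw count gives 61 − 2 + 3 = 62 true opaque zones.
One opaque zone per year makes the duration 62 years.

62 years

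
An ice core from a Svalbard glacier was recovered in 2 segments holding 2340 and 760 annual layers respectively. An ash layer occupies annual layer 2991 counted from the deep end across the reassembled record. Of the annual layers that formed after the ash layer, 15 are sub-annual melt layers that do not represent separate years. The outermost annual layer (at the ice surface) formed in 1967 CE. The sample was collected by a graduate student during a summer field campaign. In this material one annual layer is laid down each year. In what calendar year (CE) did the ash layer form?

Total annual layers = 2340 + 760 = 3100.
Between annual layer 2991 and the ice surface there are 3100 − 2991 = 109 annual layers.
Removing the 15 false annual layers leaves 109 − 15 = 94 true annual layers beyond the ash layer.
1967 − 94 = 1873 CE.

1873 CE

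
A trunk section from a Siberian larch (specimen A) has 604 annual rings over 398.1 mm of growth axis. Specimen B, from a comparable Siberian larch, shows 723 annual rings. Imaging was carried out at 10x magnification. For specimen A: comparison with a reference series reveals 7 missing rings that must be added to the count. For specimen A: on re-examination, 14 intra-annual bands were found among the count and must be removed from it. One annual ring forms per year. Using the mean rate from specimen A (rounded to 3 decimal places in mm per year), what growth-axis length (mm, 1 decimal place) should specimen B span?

482.2 mm

Specimen A: adjusted count: 604 − 14 + 7 = 597 annual rings.
A: Extension rate ≈ 398.1 / 597 = 0.667 mm per year.
For B, 0.667 mm/year × 723 years = 482.2 mm.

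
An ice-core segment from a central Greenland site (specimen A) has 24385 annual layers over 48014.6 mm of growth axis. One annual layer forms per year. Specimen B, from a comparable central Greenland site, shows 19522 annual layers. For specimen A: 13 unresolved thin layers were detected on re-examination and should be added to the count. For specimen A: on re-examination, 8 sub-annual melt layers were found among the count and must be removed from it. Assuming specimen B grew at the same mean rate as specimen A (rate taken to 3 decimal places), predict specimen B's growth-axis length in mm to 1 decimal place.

38438.8 mm

Specimen A: adjusted count: 24385 − 8 + 13 = 24390 annual layers.
A: 48014.6 mm over 24390 years gives 48014.6 / 24390 ≈ 1.969 mm/yr.
For B, 1.969 mm/year × 19522 years = 38438.8 mm.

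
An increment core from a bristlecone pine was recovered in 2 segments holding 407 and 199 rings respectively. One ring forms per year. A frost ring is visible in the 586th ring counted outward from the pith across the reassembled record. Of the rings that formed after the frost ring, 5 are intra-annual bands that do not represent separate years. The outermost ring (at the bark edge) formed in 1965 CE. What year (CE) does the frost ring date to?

Total rings = 407 + 199 = 606.
606 − 586 = 20 rings lie beyond the frost ring toward the bark edge.
20 − 5 false = 15 true rings after the frost ring.
Counting back 15 years from 1965 CE places the frost ring in 1965 − 15 = 1950 CE.

1950 CE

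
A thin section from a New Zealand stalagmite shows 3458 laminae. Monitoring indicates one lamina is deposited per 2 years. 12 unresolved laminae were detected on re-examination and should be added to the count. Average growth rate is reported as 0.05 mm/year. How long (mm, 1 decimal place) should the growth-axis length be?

True lamina count = 3458 + 12 = 3470.
At 2 years per lamina, 3470 × 2 = 6940 years.
6940 years at 0.05 mm/year gives 0.05 × 6940 = 347.0 mm.

347.0 mm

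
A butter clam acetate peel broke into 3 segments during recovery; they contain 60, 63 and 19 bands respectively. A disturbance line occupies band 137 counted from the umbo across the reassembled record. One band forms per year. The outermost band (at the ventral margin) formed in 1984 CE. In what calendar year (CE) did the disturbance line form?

Total bands = 60 + 63 + 19 = 142.
Between band 137 and the ventral margin there are 142 − 137 = 5 bands.
1984 − 5 = 1979 CE.

1979 CE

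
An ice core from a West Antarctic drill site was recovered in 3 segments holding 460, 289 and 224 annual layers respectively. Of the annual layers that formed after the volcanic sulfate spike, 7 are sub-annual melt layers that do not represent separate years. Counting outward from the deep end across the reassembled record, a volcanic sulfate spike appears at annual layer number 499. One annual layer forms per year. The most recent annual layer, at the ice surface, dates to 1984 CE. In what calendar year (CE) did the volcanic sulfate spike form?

Total annual layers = 460 + 289 + 224 = 973.
The volcanic sulfate spike sits at annual layer 499 from the deep end, so 973 − 499 = 474 annual layers formed after it.
474 − 7 false = 467 true annual layers after the volcanic sulfate spike.
The annual layer at the ice surface is 1984 CE, so the volcanic sulfate spike dates to 1984 − 467 = 1517 CE.

1517 CE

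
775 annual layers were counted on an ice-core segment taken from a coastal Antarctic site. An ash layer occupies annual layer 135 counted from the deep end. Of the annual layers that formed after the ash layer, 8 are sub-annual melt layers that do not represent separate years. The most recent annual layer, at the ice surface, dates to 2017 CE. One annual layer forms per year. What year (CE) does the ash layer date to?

1385 CE

775 − 135 = 640 annual layers lie beyond the ash layer toward the ice surface.
Excluding 8 false annual layers: 640 − 8 = 632.
2017 − 632 = 1385 CE.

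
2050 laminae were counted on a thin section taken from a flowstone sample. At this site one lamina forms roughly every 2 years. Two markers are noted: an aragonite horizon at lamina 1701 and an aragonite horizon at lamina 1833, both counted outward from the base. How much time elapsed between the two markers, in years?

1833 − 1701 = 132 laminae lie between the two events.
Multiplying by 2 years per lamina: 132 × 2 = 264 years.

264 years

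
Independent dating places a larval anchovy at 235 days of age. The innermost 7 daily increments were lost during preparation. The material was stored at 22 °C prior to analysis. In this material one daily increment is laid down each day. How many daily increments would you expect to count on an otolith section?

At one daily increment per day, 235 days correspond to 235 daily increments.
235 − 7 missed = 228 daily increments expected in the prepared section.

228 daily increments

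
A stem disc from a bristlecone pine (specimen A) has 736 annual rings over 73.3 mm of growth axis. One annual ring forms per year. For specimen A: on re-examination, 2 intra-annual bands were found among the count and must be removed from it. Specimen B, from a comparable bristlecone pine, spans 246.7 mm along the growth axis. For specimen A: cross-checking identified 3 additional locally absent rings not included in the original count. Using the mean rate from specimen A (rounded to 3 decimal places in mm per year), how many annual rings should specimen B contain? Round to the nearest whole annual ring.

Specimen A: adjusted count: 736 − 2 + 3 = 737 annual rings.
A: Mean rate = 73.3 mm / 737 years ≈ 0.099 mm per year.
B spans 246.7 / 0.099 = 2491.92 years ≈ 2492 annual rings.

2492 annual rings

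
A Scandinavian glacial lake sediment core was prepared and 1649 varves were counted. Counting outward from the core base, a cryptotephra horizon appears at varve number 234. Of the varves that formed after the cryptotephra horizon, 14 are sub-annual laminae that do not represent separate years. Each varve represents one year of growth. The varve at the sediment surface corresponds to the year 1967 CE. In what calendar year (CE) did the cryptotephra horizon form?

566 CE

The cryptotephra horizon sits at varve 234 from the core base, so 1649 − 234 = 1415 varves formed after it.
Excluding 14 false varves: 1415 − 14 = 1401.
Counting back 1401 years from 1967 CE places the cryptotephra horizon in 1967 − 1401 = 566 CE.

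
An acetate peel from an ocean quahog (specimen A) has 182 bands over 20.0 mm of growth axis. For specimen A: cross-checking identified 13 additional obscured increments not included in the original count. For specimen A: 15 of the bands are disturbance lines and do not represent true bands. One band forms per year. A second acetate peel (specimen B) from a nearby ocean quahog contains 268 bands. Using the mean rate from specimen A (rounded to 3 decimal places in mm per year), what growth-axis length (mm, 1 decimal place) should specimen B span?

29.7 mm

Specimen A: true band count = 182 − 15 + 13 = 180.
A: Extension rate ≈ 20.0 / 180 = 0.111 mm per year.
For B, 0.111 mm/year × 268 years = 29.7 mm.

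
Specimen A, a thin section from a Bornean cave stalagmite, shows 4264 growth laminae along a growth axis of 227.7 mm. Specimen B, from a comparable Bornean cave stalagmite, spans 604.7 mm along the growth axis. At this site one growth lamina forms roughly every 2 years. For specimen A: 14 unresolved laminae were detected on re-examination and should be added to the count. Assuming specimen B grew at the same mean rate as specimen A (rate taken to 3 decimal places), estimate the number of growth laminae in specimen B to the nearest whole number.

Specimen A: after corrections the count is 4264 + 14 = 4278 growth laminae.
Specimen A: 4278 growth laminae at 2 years each span 4278 × 2 = 8556 years.
A: Mean rate = 227.7 mm / 8556 years ≈ 0.027 mm per year.
B spans 604.7 / 0.027 = 22396.30 years; at 2 years per growth lamina that is 22396.30 / 2 ≈ 11198 growth laminae.

11198 growth laminae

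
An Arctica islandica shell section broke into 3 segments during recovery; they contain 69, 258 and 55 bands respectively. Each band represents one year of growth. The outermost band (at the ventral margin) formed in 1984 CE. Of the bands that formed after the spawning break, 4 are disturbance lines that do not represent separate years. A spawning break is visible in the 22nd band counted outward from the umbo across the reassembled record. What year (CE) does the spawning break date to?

Total bands = 69 + 258 + 55 = 382.
382 − 22 = 360 bands lie beyond the spawning break toward the ventral margin.
Excluding 4 false bands: 360 − 4 = 356.
1984 − 356 = 1628 CE.

1628 CE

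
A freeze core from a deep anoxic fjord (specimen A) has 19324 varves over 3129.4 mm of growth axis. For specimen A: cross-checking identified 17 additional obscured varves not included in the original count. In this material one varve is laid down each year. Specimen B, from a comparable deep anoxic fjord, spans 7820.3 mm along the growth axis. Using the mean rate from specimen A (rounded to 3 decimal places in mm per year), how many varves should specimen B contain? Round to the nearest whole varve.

48273 varves

Specimen A: correcting the raw count gives 19324 + 17 = 19341 true varves.
A: Extension rate ≈ 3129.4 / 19341 = 0.162 mm per year.
For B, 7820.3 / 0.162 = 48273.46 years ≈ 48273 varves.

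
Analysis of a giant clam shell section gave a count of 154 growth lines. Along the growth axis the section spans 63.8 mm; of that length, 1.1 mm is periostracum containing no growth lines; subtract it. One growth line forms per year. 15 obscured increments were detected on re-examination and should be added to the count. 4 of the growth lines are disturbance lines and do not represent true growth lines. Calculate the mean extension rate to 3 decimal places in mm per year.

Adjusted count: 154 − 4 + 15 = 165 growth lines.
Net length = 63.8 − 1.1 = 62.7 mm.
Mean rate = 62.7 mm / 165 years ≈ 0.380 mm per year.

0.380 mm per year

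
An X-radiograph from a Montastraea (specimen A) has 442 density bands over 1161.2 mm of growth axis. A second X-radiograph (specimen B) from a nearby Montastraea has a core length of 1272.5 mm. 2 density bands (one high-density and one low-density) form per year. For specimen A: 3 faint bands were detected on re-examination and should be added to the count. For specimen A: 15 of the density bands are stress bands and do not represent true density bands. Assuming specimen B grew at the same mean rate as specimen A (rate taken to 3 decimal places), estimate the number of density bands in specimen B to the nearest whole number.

Specimen A: adjusted count: 442 − 15 + 3 = 430 density bands.
Specimen A: 430 density bands at 2 per year is 430 / 2 = 215 years.
A: 1161.2 mm over 215 years gives 1161.2 / 215 ≈ 5.401 mm per year.
B spans 1272.5 / 5.401 = 235.60 years; at 2 density bands per year that is 235.60 × 2 ≈ 471 density bands.

471 density bands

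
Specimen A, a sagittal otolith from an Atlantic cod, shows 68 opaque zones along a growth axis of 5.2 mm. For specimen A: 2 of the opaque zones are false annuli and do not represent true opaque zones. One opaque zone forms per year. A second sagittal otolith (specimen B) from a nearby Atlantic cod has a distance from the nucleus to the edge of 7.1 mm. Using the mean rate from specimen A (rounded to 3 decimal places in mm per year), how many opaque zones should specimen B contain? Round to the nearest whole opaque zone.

90 opaque zones

Specimen A: adjusted count: 68 − 2 = 66 opaque zones.
A: Mean rate = 5.2 mm / 66 years ≈ 0.079 mm/yr.
For B, 7.1 / 0.079 = 89.87 years ≈ 90 opaque zones.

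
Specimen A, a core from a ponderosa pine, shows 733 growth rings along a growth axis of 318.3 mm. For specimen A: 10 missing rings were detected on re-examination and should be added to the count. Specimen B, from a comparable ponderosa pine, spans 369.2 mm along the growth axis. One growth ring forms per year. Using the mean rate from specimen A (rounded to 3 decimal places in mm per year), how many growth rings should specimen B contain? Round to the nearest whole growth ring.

863 growth rings

Specimen A: after corrections the count is 733 + 10 = 743 growth rings.
A: Extension rate ≈ 318.3 / 743 = 0.428 mm/yr.
B spans 369.2 / 0.428 = 862.62 years ≈ 863 growth rings.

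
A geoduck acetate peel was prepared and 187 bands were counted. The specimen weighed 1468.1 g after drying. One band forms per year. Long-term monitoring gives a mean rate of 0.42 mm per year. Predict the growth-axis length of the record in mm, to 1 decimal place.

78.5 mm

The record spans 187 years at 0.42 mm per year.
187 years at 0.42 mm/year gives 0.42 × 187 = 78.5 mm.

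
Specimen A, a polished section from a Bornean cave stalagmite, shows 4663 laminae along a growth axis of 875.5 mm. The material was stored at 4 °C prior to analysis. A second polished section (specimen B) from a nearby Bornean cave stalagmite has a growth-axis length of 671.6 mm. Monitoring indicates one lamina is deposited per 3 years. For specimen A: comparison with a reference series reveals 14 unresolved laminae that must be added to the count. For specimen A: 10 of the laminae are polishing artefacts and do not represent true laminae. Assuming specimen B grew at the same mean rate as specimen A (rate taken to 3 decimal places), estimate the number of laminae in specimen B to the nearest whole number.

Specimen A: correcting the raw count gives 4663 − 10 + 14 = 4667 true laminae.
Specimen A: at 3 years per lamina, 4667 × 3 = 14001 years.
A: 875.5 mm over 14001 years gives 875.5 / 14001 ≈ 0.063 mm/yr.
B spans 671.6 / 0.063 = 10660.32 years; at 3 years per lamina that is 10660.32 / 3 ≈ 3553 laminae.

3553 laminae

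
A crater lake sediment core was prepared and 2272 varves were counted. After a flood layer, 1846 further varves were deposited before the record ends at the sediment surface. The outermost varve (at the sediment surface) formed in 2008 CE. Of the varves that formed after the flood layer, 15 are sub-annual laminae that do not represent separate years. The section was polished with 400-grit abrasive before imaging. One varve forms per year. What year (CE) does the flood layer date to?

177 CE

1846 varves post-date the flood layer.
Removing the 15 false varves leaves 1846 − 15 = 1831 true varves beyond the flood layer.
The varve at the sediment surface is 2008 CE, so the flood layer dates to 2008 − 1831 = 177 CE.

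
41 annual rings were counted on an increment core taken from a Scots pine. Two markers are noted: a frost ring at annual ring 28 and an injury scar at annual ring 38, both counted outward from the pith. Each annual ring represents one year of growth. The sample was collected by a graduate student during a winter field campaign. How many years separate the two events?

10 years

38 − 28 = 10 annual rings lie between the two events.
That is 10 years at one annual ring per year.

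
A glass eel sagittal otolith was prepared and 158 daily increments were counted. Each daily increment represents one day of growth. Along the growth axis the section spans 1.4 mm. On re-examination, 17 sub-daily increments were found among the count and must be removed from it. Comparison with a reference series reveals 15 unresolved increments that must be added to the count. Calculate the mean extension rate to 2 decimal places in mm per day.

0.01 mm per day

After corrections the count is 158 − 17 + 15 = 156 daily increments.
Mean rate = 1.4 mm / 156 days ≈ 0.01 mm per day.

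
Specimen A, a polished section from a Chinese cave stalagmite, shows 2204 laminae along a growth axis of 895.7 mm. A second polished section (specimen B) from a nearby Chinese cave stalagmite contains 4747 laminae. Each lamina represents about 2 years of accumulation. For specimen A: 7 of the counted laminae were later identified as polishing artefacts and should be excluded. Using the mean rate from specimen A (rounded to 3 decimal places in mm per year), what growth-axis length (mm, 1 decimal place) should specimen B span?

Specimen A: after corrections the count is 2204 − 7 = 2197 laminae.
Specimen A: 2197 laminae at 2 years each span 2197 × 2 = 4394 years.
A: Extension rate ≈ 895.7 / 4394 = 0.204 mm/yr.
Specimen B: 4747 laminae at 2 years each span 4747 × 2 = 9494 years. For B, 0.204 mm/year × 9494 years = 1936.8 mm.

1936.8 mm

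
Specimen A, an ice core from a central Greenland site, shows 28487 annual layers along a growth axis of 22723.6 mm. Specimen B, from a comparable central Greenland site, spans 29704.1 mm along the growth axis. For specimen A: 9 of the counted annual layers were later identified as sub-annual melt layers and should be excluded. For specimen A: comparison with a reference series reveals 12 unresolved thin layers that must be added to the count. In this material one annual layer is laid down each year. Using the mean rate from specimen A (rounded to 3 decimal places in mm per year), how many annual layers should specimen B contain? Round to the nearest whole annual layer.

37223 annual layers

Specimen A: true annual layer count = 28487 − 9 + 12 = 28490.
A: Mean rate = 22723.6 mm / 28490 years ≈ 0.798 mm per year.
Specimen B: 29704.1 mm / 0.798 mm per year = 37223.18 years ≈ 37223 annual layers.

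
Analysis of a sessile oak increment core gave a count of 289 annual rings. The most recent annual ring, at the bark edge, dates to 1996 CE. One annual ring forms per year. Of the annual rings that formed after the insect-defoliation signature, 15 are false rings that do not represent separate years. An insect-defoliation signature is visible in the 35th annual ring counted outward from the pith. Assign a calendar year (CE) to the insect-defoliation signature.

289 − 35 = 254 annual rings lie beyond the insect-defoliation signature toward the bark edge.
Removing the 15 false annual rings leaves 254 − 15 = 239 true annual rings beyond the insect-defoliation signature.
Counting back 239 years from 1996 CE places the insect-defoliation signature in 1996 − 239 = 1757 CE.

1757 CE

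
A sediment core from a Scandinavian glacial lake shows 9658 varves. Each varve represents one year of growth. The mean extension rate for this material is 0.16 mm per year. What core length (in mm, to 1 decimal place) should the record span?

9658 years of growth are recorded.
9658 years at 0.16 mm/year gives 0.16 × 9658 = 1545.3 mm.

1545.3 mm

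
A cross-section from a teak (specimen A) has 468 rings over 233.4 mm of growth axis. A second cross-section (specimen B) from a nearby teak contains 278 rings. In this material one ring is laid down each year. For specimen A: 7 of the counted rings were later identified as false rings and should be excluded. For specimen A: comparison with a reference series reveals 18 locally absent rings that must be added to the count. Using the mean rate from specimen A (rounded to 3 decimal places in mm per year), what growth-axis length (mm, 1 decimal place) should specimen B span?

Specimen A: after corrections the count is 468 − 7 + 18 = 479 rings.
A: Extension rate ≈ 233.4 / 479 = 0.487 mm/year.
B's length ≈ 0.487 × 278 = 135.4 mm.

135.4 mm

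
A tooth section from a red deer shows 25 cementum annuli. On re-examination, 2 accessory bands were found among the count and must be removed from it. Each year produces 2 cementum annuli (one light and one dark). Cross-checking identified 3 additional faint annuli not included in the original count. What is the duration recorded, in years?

After corrections the count is 25 − 2 + 3 = 26 cementum annuli.
26 cementum annuli at 2 per year is 26 / 2 = 13 years.

13 years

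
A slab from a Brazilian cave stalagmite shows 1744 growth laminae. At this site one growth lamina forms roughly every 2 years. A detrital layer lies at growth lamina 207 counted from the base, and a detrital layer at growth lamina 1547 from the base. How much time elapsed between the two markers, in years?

2680 yr

1547 − 207 = 1340 growth laminae lie between the two events.
At 2 years per growth lamina, 1340 × 2 = 2680 years.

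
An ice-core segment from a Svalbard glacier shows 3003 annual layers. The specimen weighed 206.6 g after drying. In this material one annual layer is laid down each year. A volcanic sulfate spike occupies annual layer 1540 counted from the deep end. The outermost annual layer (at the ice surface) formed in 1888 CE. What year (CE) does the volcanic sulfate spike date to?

425 CE

The volcanic sulfate spike sits at annual layer 1540 from the deep end, so 3003 − 1540 = 1463 annual layers formed after it.
1888 − 1463 = 425 CE.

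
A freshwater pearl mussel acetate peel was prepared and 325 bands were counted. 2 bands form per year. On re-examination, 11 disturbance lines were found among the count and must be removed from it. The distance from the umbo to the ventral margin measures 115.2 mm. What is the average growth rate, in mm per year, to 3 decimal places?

True band count = 325 − 11 = 314.
314 bands at 2 per year is 314 / 2 = 157 years.
115.2 mm over 157 years gives 115.2 / 157 ≈ 0.734 mm per year.

0.734 mm per year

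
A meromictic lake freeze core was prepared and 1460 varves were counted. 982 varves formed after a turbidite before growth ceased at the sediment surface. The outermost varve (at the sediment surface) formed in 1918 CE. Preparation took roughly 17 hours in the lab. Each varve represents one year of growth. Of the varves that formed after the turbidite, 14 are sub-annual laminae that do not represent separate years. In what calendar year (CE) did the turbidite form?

982 varves post-date the turbidite.
982 − 14 false = 968 true varves after the turbidite.
1918 − 968 = 950 CE.

950 CE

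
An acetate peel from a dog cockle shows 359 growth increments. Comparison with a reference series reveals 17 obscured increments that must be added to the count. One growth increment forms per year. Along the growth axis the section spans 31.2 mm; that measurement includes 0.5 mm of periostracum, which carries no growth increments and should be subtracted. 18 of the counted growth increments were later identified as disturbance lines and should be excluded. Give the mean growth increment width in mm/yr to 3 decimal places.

True growth increment count = 359 − 18 + 17 = 358.
Removing the 0.5 mm offcut leaves 31.2 − 0.5 = 30.7 mm.
30.7 mm over 358 years gives 30.7 / 358 ≈ 0.086 mm/yr.

0.086 mm/yr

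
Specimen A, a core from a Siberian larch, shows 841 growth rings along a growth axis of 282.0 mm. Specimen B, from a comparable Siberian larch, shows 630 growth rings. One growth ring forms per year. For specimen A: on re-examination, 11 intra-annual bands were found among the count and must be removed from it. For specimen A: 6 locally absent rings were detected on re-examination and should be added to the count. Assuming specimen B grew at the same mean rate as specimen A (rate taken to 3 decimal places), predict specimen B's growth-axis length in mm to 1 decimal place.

212.3 mm

Specimen A: correcting the raw count gives 841 − 11 + 6 = 836 true growth rings.
A: Mean rate = 282.0 mm / 836 years ≈ 0.337 mm per year.
B's length ≈ 0.337 × 630 = 212.3 mm.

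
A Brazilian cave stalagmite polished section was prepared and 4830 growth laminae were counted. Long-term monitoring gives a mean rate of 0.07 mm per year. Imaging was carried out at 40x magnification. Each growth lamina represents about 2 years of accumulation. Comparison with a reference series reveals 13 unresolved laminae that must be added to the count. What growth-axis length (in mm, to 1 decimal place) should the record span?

678.0 mm

After corrections the count is 4830 + 13 = 4843 growth laminae.
Multiplying by 2 years per growth lamina: 4843 × 2 = 9686 years.
Predicted length = 0.07 mm/year × 9686 years = 678.0 mm.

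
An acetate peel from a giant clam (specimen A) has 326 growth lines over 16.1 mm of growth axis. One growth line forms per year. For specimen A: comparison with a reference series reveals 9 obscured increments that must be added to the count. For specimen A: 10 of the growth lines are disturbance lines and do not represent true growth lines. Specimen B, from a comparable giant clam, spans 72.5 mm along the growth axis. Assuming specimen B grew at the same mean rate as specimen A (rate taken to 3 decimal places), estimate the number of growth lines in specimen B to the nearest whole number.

Specimen A: adjusted count: 326 − 10 + 9 = 325 growth lines.
A: Mean rate = 16.1 mm / 325 years ≈ 0.050 mm per year.
For B, 72.5 / 0.050 = 1450.00 years ≈ 1450 growth lines.

1450 growth lines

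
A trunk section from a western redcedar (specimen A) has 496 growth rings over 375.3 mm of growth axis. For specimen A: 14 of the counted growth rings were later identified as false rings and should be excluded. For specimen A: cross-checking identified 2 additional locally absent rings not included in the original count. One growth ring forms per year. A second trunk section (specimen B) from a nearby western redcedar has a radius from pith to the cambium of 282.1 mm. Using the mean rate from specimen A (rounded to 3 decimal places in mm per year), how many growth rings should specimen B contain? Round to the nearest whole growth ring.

Specimen A: correcting the raw count gives 496 − 14 + 2 = 484 true growth rings.
A: Extension rate ≈ 375.3 / 484 = 0.775 mm/year.
B spans 282.1 / 0.775 = 364.00 years ≈ 364 growth rings.

364 growth rings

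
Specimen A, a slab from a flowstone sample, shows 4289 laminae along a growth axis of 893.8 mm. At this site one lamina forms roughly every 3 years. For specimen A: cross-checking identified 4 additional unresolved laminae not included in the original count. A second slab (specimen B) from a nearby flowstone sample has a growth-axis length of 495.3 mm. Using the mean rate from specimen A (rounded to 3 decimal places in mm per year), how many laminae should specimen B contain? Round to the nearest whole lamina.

2393 laminae

Specimen A: true lamina count = 4289 + 4 = 4293.
Specimen A: multiplying by 3 years per lamina: 4293 × 3 = 12879 years.
A: Extension rate ≈ 893.8 / 12879 = 0.069 mm/yr.
Specimen B: 495.3 mm / 0.069 mm per year = 7178.26 years; at 3 years per lamina that is 7178.26 / 3 ≈ 2393 laminae.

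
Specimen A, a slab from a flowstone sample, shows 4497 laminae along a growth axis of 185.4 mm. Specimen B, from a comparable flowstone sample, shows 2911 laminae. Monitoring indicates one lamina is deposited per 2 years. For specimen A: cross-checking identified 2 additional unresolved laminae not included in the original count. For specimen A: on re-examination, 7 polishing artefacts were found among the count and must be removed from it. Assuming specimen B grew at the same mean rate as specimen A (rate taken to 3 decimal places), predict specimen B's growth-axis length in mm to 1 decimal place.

Specimen A: after corrections the count is 4497 − 7 + 2 = 4492 laminae.
Specimen A: 4492 laminae at 2 years each span 4492 × 2 = 8984 years.
A: 185.4 mm over 8984 years gives 185.4 / 8984 ≈ 0.021 mm/year.
Specimen B: 2911 laminae at 2 years each span 2911 × 2 = 5822 years. Length of B = 0.021 × 5822 = 122.3 mm.

122.3 mm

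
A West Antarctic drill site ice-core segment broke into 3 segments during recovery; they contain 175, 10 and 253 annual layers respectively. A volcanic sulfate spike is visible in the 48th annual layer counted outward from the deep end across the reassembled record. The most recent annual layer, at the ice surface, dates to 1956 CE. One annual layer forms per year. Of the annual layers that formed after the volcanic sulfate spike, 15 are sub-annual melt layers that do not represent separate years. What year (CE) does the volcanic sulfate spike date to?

1581 CE

Total annual layers = 175 + 10 + 253 = 438.
Between annual layer 48 and the ice surface there are 438 − 48 = 390 annual layers.
390 − 15 false = 375 true annual layers after the volcanic sulfate spike.
The annual layer at the ice surface is 1956 CE, so the volcanic sulfate spike dates to 1956 − 375 = 1581 CE.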